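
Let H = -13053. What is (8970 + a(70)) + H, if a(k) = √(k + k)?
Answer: -4083 + 2*√35 ≈ -4071.2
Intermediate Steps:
a(k) = √2*√k (a(k) = √(2*k) = √2*√k)
(8970 + a(70)) + H = (8970 + √2*√70) - 13053 = (8970 + 2*√35) - 13053 = -4083 + 2*√35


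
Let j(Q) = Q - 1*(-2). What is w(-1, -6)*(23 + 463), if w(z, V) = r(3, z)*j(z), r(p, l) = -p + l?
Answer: -1944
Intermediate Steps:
j(Q) = 2 + Q (j(Q) = Q + 2 = 2 + Q)
r(p, l) = l - p
w(z, V) = (-3 + z)*(2 + z) (w(z, V) = (z - 1*3)*(2 + z) = (z - 3)*(2 + z) = (-3 + z)*(2 + z))
w(-1, -6)*(23 + 463) = ((-3 - 1)*(2 - 1))*(23 + 463) = -4*1*486 = -4*486 = -1944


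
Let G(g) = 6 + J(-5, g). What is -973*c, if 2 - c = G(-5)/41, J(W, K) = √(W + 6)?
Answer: -72975/41 ≈ -1779.9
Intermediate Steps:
J(W, K) = √(6 + W)
G(g) = 7 (G(g) = 6 + √(6 - 5) = 6 + √1 = 6 + 1 = 7)
c = 75/41 (c = 2 - 7/41 = 75/41 ≈ 1.8293)
-973*c = -973*75/41 = -72975/41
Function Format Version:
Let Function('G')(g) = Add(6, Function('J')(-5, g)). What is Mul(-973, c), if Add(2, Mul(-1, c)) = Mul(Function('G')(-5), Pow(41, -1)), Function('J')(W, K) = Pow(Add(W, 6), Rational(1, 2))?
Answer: Rational(-72975, 41) ≈ -1779.9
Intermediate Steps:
Function('J')(W, K) = Pow(Add(6, W), Rational(1, 2))
Function('G')(g) = 7 (Function('G')(g) = Add(6, Pow(Add(6, -5), Rational(1, 2))) = Add(6, Pow(1, Rational(1, 2))) = Add(6, 1) = 7)
c = Rational(75, 41) (c = Add(2, Mul(-1, Mul(7, Pow(41, -1)))) = Add(2, Mul(-1, Mul(7, Rational(1, 41)))) = Add(2, Mul(-1, Rational(7, 41))) = Add(2, Rational(-7, 41)) = Rational(75, 41) ≈ 1.8293)
Mul(-973, c) = Mul(-973, Rational(75, 41)) = Rational(-72975, 41)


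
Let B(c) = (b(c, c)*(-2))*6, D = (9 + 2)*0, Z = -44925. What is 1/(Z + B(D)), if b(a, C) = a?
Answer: -1/44925 ≈ -2.2259e-5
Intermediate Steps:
D = 0 (D = 11*0 = 0)
B(c) = -12*c (B(c) = (c*(-2))*6 = -2*c*6 = -12*c)
1/(Z + B(D)) = 1/(-44925 - 12*0) = 1/(-44925 + 0) = 1/(-44925) = -1/44925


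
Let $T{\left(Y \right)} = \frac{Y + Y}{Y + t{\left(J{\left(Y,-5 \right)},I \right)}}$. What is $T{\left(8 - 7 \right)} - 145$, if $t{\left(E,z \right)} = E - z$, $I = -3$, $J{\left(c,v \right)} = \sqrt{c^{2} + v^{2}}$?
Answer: $- \frac{729}{5} + \frac{\sqrt{26}}{5} \approx -144.78$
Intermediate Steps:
$T{\left(Y \right)} = \frac{2 Y}{3 + Y + \sqrt{25 + Y^{2}}}$ ($T{\left(Y \right)} = \frac{Y + Y}{Y + \left(\sqrt{Y^{2} + \left(-5\right)^{2}} - -3\right)} = \frac{2 Y}{Y + \left(\sqrt{Y^{2} + 25} + 3\right)} = \frac{2 Y}{Y + \left(\sqrt{25 + Y^{2}} + 3\right)} = \frac{2 Y}{Y + \left(3 + \sqrt{25 + Y^{2}}\right)} = \frac{2 Y}{3 + Y + \sqrt{25 + Y^{2}}}$)
$T{\left(8 - 7 \right)} - 145 = \frac{2 \left(8 - 7\right)}{3 + \left(8 - 7\right) + \sqrt{25 + \left(8 - 7\right)^{2}}} - 145 = 2 \cdot 1 \frac{1}{3 + 1 + \sqrt{25 + 1^{2}}} - 145 = 2 \cdot 1 \frac{1}{3 + 1 + \sqrt{25 + 1}} - 145 = 2 \cdot 1 \frac{1}{3 + 1 + \sqrt{26}} - 145 = 2 \cdot 1 \frac{1}{4 + \sqrt{26}} - 145 = \frac{2}{4 + \sqrt{26}} - 145 = -145 + \frac{2}{4 + \sqrt{26}}$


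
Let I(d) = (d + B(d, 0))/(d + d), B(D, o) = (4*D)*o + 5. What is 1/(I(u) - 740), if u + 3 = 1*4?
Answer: -1/737 ≈ -0.0013569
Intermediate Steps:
B(D, o) = 5 + 4*D*o (B(D, o) = 4*D*o + 5 = 5 + 4*D*o)
u = 1 (u = -3 + 1*4 = -3 + 4 = 1)
I(d) = (5 + d)/(2*d) (I(d) = (d + (5 + 4*d*0))/(d + d) = (d + (5 + 0))/((2*d)) = (d + 5)*(1/(2*d)) = (5 + d)*(1/(2*d)) = (5 + d)/(2*d))
1/(I(u) - 740) = 1/((½)*(5 + 1)/1 - 740) = 1/((½)*1*6 - 740) = 1/(3 - 740) = 1/(-737) = -1/737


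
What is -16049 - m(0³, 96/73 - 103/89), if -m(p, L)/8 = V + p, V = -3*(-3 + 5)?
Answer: -16097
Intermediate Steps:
V = -6 (V = -3*2 = -6)
m(p, L) = 48 - 8*p (m(p, L) = -8*(-6 + p) = 48 - 8*p)
-16049 - m(0³, 96/73 - 103/89) = -16049 - (48 - 8*0³) = -16049 - (48 - 8*0) = -16049 - (48 + 0) = -16049 - 1*48 = -16049 - 48 = -16097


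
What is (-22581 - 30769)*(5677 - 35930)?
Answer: 1613997550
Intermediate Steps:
(-22581 - 30769)*(5677 - 35930) = -53350*(-30253) = 1613997550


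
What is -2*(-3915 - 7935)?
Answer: 23700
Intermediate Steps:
-2*(-3915 - 7935) = -2*(-11850) = 23700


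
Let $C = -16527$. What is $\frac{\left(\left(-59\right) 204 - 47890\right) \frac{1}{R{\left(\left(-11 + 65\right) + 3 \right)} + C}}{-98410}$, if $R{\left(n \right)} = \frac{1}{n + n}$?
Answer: $- \frac{3415782}{92706008785} \approx -3.6845 \cdot 10^{-5}$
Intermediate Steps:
$R{\left(n \right)} = \frac{1}{2 n}$
$\frac{\left(\left(-59\right) 204 - 47890\right) \frac{1}{R{\left(\left(-11 + 65\right) + 3 \right)} + C}}{-98410} = \frac{\left(\left(-59\right) 204 - 47890\right) \frac{1}{\frac{1}{2 \left(\left(-11 + 65\right) + 3\right)} - 16527}}{-98410} = \frac{-12036 - 47890}{\frac{1}{2 \left(54 + 3\right)} - 16527} \left(- \frac{1}{98410}\right) = - \frac{59926}{\frac{1}{2 \cdot 57} - 16527} \left(- \frac{1}{98410}\right) = - \frac{59926}{\frac{1}{2} \cdot \frac{1}{57} - 16527} \left(- \frac{1}{98410}\right) = - \frac{59926}{\frac{1}{114} - 16527} \left(- \frac{1}{98410}\right) = - \frac{59926}{- \frac{1884077}{114}} \left(- \frac{1}{98410}\right) = \left(-59926\right) \left(- \frac{114}{1884077}\right) \left(- \frac{1}{98410}\right) = \frac{6831564}{1884077} \left(- \frac{1}{98410}\right) = - \frac{3415782}{92706008785}$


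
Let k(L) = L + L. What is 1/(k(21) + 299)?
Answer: 1/341 ≈ 0.0029326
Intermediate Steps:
k(L) = 2*L
1/(k(21) + 299) = 1/(2*21 + 299) = 1/(42 + 299) = 1/341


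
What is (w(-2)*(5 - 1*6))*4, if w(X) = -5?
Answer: 20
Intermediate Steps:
(w(-2)*(5 - 1*6))*4 = -5*(5 - 1*6)*4 = -5*(5 - 6)*4 = -5*(-1)*4 = 5*4 = 20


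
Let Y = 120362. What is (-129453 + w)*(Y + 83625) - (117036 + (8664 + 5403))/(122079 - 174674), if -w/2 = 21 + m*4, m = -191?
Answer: -1372919074812152/52595 ≈ -2.6104e+10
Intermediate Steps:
w = 1486 (w = -2*(21 - 191*4) = -2*(21 - 764) = -2*(-743) = 1486)
(-129453 + w)*(Y + 83625) - (117036 + (8664 + 5403))/(122079 - 174674) = (-129453 + 1486)*(120362 + 83625) - (117036 + (8664 + 5403))/(122079 - 174674) = -127967*203987 - (117036 + 14067)/(-52595) = -26103604429 - 131103*(-1)/52595 = -26103604429 - 1*(-131103/52595) = -26103604429 + 131103/52595 = -1372919074812152/52595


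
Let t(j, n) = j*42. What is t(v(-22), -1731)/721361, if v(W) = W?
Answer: -924/721361 ≈ -0.0012809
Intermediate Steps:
t(j, n) = 42*j
t(v(-22), -1731)/721361 = (42*(-22))/721361 = -924*1/721361 = -924/721361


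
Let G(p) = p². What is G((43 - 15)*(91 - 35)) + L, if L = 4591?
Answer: 2463215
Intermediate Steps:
G((43 - 15)*(91 - 35)) + L = ((43 - 15)*(91 - 35))² + 4591 = (28*56)² + 4591 = 1568² + 4591 = 2458624 + 4591 = 2463215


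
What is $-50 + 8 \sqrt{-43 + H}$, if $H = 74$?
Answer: $-50 + 8 \sqrt{31} \approx -5.4579$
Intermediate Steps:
$-50 + 8 \sqrt{-43 + H} = -50 + 8 \sqrt{-43 + 74} = -50 + 8 \sqrt{31}$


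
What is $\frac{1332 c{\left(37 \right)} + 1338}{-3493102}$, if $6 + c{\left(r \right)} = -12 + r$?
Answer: $- \frac{13323}{1746551} \approx -0.0076282$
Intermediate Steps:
$c{\left(r \right)} = -18 + r$ ($c{\left(r \right)} = -6 + \left(-12 + r\right) = -18 + r$)
$\frac{1332 c{\left(37 \right)} + 1338}{-3493102} = \frac{1332 \left(-18 + 37\right) + 1338}{-3493102} = \left(1332 \cdot 19 + 1338\right) \left(- \frac{1}{3493102}\right) = \left(25308 + 1338\right) \left(- \frac{1}{3493102}\right) = 26646 \left(- \frac{1}{3493102}\right) = - \frac{13323}{1746551}$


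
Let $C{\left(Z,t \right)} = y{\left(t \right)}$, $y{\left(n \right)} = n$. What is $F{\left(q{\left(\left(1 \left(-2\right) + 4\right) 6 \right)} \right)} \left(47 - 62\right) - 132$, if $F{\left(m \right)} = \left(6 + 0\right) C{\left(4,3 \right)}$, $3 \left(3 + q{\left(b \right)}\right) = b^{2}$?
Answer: $-402$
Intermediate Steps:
$q{\left(b \right)} = -3 + \frac{b^{2}}{3}$
$C{\left(Z,t \right)} = t$
$F{\left(m \right)} = 18$ ($F{\left(m \right)} = \left(6 + 0\right) 3 = 6 \cdot 3 = 18$)
$F{\left(q{\left(\left(1 \left(-2\right) + 4\right) 6 \right)} \right)} \left(47 - 62\right) - 132 = 18 \left(47 - 62\right) - 132 = 18 \left(-15\right) - 132 = -270 - 132 = -402$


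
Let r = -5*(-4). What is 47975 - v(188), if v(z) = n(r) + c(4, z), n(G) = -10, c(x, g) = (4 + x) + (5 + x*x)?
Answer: 47956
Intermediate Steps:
c(x, g) = 9 + x + x² (c(x, g) = (4 + x) + (5 + x²) = 9 + x + x²)
r = 20
v(z) = 19 (v(z) = -10 + (9 + 4 + 4²) = -10 + (9 + 4 + 16) = -10 + 29 = 19)
47975 - v(188) = 47975 - 1*19 = 47975 - 19 = 47956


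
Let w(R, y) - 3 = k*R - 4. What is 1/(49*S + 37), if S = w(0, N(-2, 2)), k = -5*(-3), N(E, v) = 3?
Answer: -1/12 ≈ -0.083333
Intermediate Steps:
k = 15
w(R, y) = -1 + 15*R (w(R, y) = 3 + (15*R - 4) = 3 + (-4 + 15*R) = -1 + 15*R)
S = -1 (S = -1 + 15*0 = -1 + 0 = -1)
1/(49*S + 37) = 1/(49*(-1) + 37) = 1/(-49 + 37) = 1/(-12) = -1/12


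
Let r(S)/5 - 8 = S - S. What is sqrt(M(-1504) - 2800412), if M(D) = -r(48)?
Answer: 2*I*sqrt(700113) ≈ 1673.5*I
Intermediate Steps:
r(S) = 40 (r(S) = 40 + 5*(S - S) = 40 + 5*0 = 40 + 0 = 40)
M(D) = -40 (M(D) = -1*40 = -40)
sqrt(M(-1504) - 2800412) = sqrt(-40 - 2800412) = sqrt(-2800452) = 2*I*sqrt(700113)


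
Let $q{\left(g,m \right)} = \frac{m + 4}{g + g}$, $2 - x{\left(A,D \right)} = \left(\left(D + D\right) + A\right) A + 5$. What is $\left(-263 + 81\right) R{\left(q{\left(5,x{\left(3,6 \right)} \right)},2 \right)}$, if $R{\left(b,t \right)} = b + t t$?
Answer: $\frac{364}{5} \approx 72.8$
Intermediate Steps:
$x{\left(A,D \right)} = -3 - A \left(A + 2 D\right)$ ($x{\left(A,D \right)} = 2 - \left(\left(\left(D + D\right) + A\right) A + 5\right) = 2 - \left(\left(2 D + A\right) A + 5\right) = 2 - \left(\left(A + 2 D\right) A + 5\right) = 2 - \left(A \left(A + 2 D\right) + 5\right) = 2 - \left(5 + A \left(A + 2 D\right)\right) = -3 - A \left(A + 2 D\right)$)
$q{\left(g,m \right)} = \frac{4 + m}{2 g}$
$R{\left(b,t \right)} = b + t^{2}$
$\left(-263 + 81\right) R{\left(q{\left(5,x{\left(3,6 \right)} \right)},2 \right)} = \left(-263 + 81\right) \left(\frac{4 - \left(12 + 36\right)}{2 \cdot 5} + 2^{2}\right) = - 182 \left(\frac{1}{2} \cdot \frac{1}{5} \left(4 - 48\right) + 4\right) = - 182 \left(\frac{1}{2} \cdot \frac{1}{5} \left(-44\right) + 4\right) = - 182 \left(- \frac{22}{5} + 4\right) = \left(-182\right) \left(- \frac{2}{5}\right) = \frac{364}{5}$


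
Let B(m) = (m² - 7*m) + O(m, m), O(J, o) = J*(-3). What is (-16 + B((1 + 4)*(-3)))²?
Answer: 128881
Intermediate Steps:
O(J, o) = -3*J
B(m) = m² - 10*m (B(m) = (m² - 7*m) - 3*m = m² - 10*m)
(-16 + B((1 + 4)*(-3)))² = (-16 + ((1 + 4)*(-3))*(-10 + (1 + 4)*(-3)))² = (-16 + (5*(-3))*(-10 + 5*(-3)))² = (-16 - 15*(-10 - 15))² = (-16 - 15*(-25))² = (-16 + 375)² = 359² = 128881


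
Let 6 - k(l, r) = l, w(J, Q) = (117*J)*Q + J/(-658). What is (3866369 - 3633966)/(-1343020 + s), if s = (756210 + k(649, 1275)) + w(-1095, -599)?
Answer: 152921174/50108959351 ≈ 0.0030518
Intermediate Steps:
w(J, Q) = -J/658 + 117*J*Q (w(J, Q) = 117*J*Q + J*(-1/658) = 117*J*Q - J/658 = -J/658 + 117*J*Q)
k(l, r) = 6 - l
s = 50992666511/658 (s = (756210 + (6 - 1*649)) + (1/658)*(-1095)*(-1 + 76986*(-599)) = (756210 + (6 - 649)) + (1/658)*(-1095)*(-1 - 46114614) = (756210 - 643) + (1/658)*(-1095)*(-46114615) = 755567 + 50495503425/658 = 50992666511/658 ≈ 7.7496e+7)
(3866369 - 3633966)/(-1343020 + s) = (3866369 - 3633966)/(-1343020 + 50992666511/658) = 232403/(50108959351/658) = 232403*(658/50108959351) = 152921174/50108959351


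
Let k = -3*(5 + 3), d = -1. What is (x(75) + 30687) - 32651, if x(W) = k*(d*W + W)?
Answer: -1964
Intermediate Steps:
k = -24 (k = -3*8 = -24)
x(W) = 0 (x(W) = -24*(-W + W) = -24*0 = 0)
(x(75) + 30687) - 32651 = (0 + 30687) - 32651 = 30687 - 32651 = -1964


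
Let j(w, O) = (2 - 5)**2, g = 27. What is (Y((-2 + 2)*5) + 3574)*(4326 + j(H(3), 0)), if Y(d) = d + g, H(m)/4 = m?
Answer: 15610335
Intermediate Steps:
H(m) = 4*m
j(w, O) = 9 (j(w, O) = (-3)**2 = 9)
Y(d) = 27 + d (Y(d) = d + 27 = 27 + d)
(Y((-2 + 2)*5) + 3574)*(4326 + j(H(3), 0)) = ((27 + (-2 + 2)*5) + 3574)*(4326 + 9) = ((27 + 0*5) + 3574)*4335 = ((27 + 0) + 3574)*4335 = (27 + 3574)*4335 = 3601*4335 = 15610335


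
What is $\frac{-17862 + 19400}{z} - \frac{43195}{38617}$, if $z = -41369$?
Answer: $- \frac{1846326901}{1597546673} \approx -1.1557$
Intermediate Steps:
$\frac{-17862 + 19400}{z} - \frac{43195}{38617} = \frac{-17862 + 19400}{-41369} - \frac{43195}{38617} = 1538 \left(- \frac{1}{41369}\right) - \frac{43195}{38617} = - \frac{1538}{41369} - \frac{43195}{38617} = - \frac{1846326901}{1597546673}$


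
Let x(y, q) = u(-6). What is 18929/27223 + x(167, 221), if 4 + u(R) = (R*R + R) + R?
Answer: 563389/27223 ≈ 20.695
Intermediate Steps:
u(R) = -4 + R**2 + 2*R (u(R) = -4 + ((R*R + R) + R) = -4 + ((R**2 + R) + R) = -4 + ((R + R**2) + R) = -4 + (R**2 + 2*R) = -4 + R**2 + 2*R)
x(y, q) = 20 (x(y, q) = -4 + (-6)**2 + 2*(-6) = -4 + 36 - 12 = 20)
18929/27223 + x(167, 221) = 18929/27223 + 20 = 563389/27223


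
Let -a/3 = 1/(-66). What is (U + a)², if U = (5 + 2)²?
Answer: 1164241/484 ≈ 2405.5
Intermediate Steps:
a = 1/22 (a = -3/(-66) = -3*(-1/66) = 1/22 ≈ 0.045455)
U = 49 (U = 7² = 49)
(U + a)² = (49 + 1/22)² = (1079/22)² = 1164241/484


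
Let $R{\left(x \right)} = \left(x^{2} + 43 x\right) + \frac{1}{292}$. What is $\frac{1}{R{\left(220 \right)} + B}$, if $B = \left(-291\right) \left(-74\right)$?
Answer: $\frac{292}{23183049} \approx 1.2595 \cdot 10^{-5}$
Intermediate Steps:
$R{\left(x \right)} = \frac{1}{292} + x^{2} + 43 x$ ($R{\left(x \right)} = \left(x^{2} + 43 x\right) + \frac{1}{292} = \frac{1}{292} + x^{2} + 43 x$)
$B = 21534$
$\frac{1}{R{\left(220 \right)} + B} = \frac{1}{\left(\frac{1}{292} + 220^{2} + 43 \cdot 220\right) + 21534} = \frac{1}{\left(\frac{1}{292} + 48400 + 9460\right) + 21534} = \frac{1}{\frac{16895121}{292} + 21534} = \frac{1}{\frac{23183049}{292}} = \frac{292}{23183049}$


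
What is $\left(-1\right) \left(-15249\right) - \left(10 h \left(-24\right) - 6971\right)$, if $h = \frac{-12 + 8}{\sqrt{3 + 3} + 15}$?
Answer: $\frac{1617260}{73} + \frac{320 \sqrt{6}}{73} \approx 22165.0$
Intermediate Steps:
$h = - \frac{4}{15 + \sqrt{6}}$ ($h = - \frac{4}{\sqrt{6} + 15} = - \frac{4}{15 + \sqrt{6}} \approx -0.22923$)
$\left(-1\right) \left(-15249\right) - \left(10 h \left(-24\right) - 6971\right) = \left(-1\right) \left(-15249\right) - \left(10 \left(- \frac{20}{73} + \frac{4 \sqrt{6}}{219}\right) \left(-24\right) - 6971\right) = 15249 - \left(\left(- \frac{200}{73} + \frac{40 \sqrt{6}}{219}\right) \left(-24\right) - 6971\right) = 15249 - \left(\left(\frac{4800}{73} - \frac{320 \sqrt{6}}{73}\right) - 6971\right) = 15249 - \left(- \frac{504083}{73} - \frac{320 \sqrt{6}}{73}\right) = 15249 + \left(\frac{504083}{73} + \frac{320 \sqrt{6}}{73}\right) = \frac{1617260}{73} + \frac{320 \sqrt{6}}{73}$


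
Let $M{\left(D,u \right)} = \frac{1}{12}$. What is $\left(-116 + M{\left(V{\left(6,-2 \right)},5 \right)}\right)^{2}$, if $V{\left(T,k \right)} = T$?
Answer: $\frac{1934881}{144} \approx 13437.0$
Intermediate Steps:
$M{\left(D,u \right)} = \frac{1}{12}$
$\left(-116 + M{\left(V{\left(6,-2 \right)},5 \right)}\right)^{2} = \left(-116 + \frac{1}{12}\right)^{2} = \left(- \frac{1391}{12}\right)^{2} = \frac{1934881}{144}$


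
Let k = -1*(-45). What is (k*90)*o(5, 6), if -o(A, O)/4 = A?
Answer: -81000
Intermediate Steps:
o(A, O) = -4*A
k = 45
(k*90)*o(5, 6) = (45*90)*(-4*5) = 4050*(-20) = -81000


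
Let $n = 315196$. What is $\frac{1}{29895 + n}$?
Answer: $\frac{1}{345091} \approx 2.8978 \cdot 10^{-6}$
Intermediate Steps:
$\frac{1}{29895 + n} = \frac{1}{29895 + 315196} = \frac{1}{345091}$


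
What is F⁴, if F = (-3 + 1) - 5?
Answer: 2401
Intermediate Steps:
F = -7 (F = -2 - 5 = -7)
F⁴ = (-7)⁴ = 2401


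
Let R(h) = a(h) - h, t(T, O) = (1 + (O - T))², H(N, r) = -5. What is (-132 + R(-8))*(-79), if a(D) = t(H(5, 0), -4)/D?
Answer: 19671/2 ≈ 9835.5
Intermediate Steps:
t(T, O) = (1 + O - T)²
a(D) = 4/D (a(D) = (1 - 4 - 1*(-5))²/D = (1 - 4 + 5)²/D = 2²/D = 4/D)
R(h) = -h + 4/h (R(h) = 4/h - h = -h + 4/h)
(-132 + R(-8))*(-79) = (-132 + (-1*(-8) + 4/(-8)))*(-79) = (-132 + (8 + 4*(-⅛)))*(-79) = (-132 + (8 - ½))*(-79) = (-132 + 15/2)*(-79) = -249/2*(-79) = 19671/2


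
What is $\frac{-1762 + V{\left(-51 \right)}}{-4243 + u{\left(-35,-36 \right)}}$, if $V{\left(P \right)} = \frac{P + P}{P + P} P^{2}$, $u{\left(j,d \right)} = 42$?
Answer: $- \frac{839}{4201} \approx -0.19971$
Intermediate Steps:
$V{\left(P \right)} = P^{2}$ ($V{\left(P \right)} = \frac{2 P}{2 P} P^{2} = 2 P \frac{1}{2 P} P^{2} = 1 P^{2} = P^{2}$)
$\frac{-1762 + V{\left(-51 \right)}}{-4243 + u{\left(-35,-36 \right)}} = \frac{-1762 + \left(-51\right)^{2}}{-4243 + 42} = \frac{-1762 + 2601}{-4201} = 839 \left(- \frac{1}{4201}\right) = - \frac{839}{4201}$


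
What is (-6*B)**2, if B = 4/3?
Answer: 64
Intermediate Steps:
B = 4/3 (B = 4*(1/3) = 4/3 ≈ 1.3333)
(-6*B)**2 = (-6*4/3)**2 = (-8)**2 = 64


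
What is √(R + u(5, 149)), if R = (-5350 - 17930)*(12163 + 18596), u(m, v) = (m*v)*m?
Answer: I*√716065795 ≈ 26759.0*I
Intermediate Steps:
u(m, v) = v*m²
R = -716069520 (R = -23280*30759 = -716069520)
√(R + u(5, 149)) = √(-716069520 + 149*5²) = √(-716069520 + 149*25) = √(-716069520 + 3725) = √(-716065795) = I*√716065795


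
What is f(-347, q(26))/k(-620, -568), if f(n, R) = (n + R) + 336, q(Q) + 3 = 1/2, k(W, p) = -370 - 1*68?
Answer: 9/292 ≈ 0.030822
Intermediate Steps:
k(W, p) = -438 (k(W, p) = -370 - 68 = -438)
q(Q) = -5/2 (q(Q) = -3 + 1/2 = -3 + ½ = -5/2)
f(n, R) = 336 + R + n (f(n, R) = (R + n) + 336 = 336 + R + n)
f(-347, q(26))/k(-620, -568) = (336 - 5/2 - 347)/(-438) = -27/2*(-1/438) = 9/292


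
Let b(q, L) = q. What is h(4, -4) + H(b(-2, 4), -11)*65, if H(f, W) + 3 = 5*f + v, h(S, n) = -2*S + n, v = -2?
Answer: -987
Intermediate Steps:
h(S, n) = n - 2*S
H(f, W) = -5 + 5*f (H(f, W) = -3 + (5*f - 2) = -3 + (-2 + 5*f) = -5 + 5*f)
h(4, -4) + H(b(-2, 4), -11)*65 = (-4 - 2*4) + (-5 + 5*(-2))*65 = (-4 - 8) + (-5 - 10)*65 = -12 - 15*65 = -12 - 975 = -987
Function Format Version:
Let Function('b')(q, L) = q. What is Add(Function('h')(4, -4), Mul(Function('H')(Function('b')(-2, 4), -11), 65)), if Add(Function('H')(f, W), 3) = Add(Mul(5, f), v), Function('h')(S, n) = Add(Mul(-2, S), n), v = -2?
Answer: -987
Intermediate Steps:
Function('h')(S, n) = Add(n, Mul(-2, S))
Function('H')(f, W) = Add(-5, Mul(5, f)) (Function('H')(f, W) = Add(-3, Add(Mul(5, f), -2)) = Add(-3, Add(-2, Mul(5, f))) = Add(-5, Mul(5, f)))
Add(Function('h')(4, -4), Mul(Function('H')(Function('b')(-2, 4), -11), 65)) = Add(Add(-4, Mul(-2, 4)), Mul(Add(-5, Mul(5, -2)), 65)) = Add(Add(-4, -8), Mul(Add(-5, -10), 65)) = Add(-12, Mul(-15, 65)) = Add(-12, -975) = -987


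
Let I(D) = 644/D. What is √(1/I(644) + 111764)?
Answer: √111765 ≈ 334.31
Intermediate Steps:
√(1/I(644) + 111764) = √(1/(644/644) + 111764) = √(1/(644*(1/644)) + 111764) = √(1/1 + 111764) = √(1 + 111764) = √111765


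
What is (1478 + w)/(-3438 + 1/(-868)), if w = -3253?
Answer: 308140/596837 ≈ 0.51629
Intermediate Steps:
(1478 + w)/(-3438 + 1/(-868)) = (1478 - 3253)/(-3438 + 1/(-868)) = -1775/(-3438 - 1/868) = -1775/(-2984185/868) = -1775*(-868/2984185) = 308140/596837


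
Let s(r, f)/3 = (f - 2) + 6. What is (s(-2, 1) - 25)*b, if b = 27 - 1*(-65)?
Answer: -920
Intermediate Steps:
s(r, f) = 12 + 3*f (s(r, f) = 3*((f - 2) + 6) = 3*((-2 + f) + 6) = 3*(4 + f) = 12 + 3*f)
b = 92 (b = 27 + 65 = 92)
(s(-2, 1) - 25)*b = ((12 + 3*1) - 25)*92 = ((12 + 3) - 25)*92 = (15 - 25)*92 = -10*92 = -920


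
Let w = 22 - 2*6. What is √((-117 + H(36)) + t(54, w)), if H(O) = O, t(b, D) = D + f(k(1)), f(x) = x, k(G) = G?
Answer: I*√70 ≈ 8.3666*I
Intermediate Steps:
w = 10 (w = 22 - 1*12 = 22 - 12 = 10)
t(b, D) = 1 + D (t(b, D) = D + 1 = 1 + D)
√((-117 + H(36)) + t(54, w)) = √((-117 + 36) + (1 + 10)) = √(-81 + 11) = √(-70) = I*√70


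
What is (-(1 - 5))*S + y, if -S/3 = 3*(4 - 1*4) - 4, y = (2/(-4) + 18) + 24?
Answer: 179/2 ≈ 89.500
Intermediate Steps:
y = 83/2 (y = (2*(-¼) + 18) + 24 = (-½ + 18) + 24 = 35/2 + 24 = 83/2 ≈ 41.500)
S = 12 (S = -3*(3*(4 - 1*4) - 4) = -3*(3*(4 - 4) - 4) = -3*(3*0 - 4) = -3*(0 - 4) = -3*(-4) = 12)
(-(1 - 5))*S + y = -(1 - 5)*12 + 83/2 = -1*(-4)*12 + 83/2 = 4*12 + 83/2 = 48 + 83/2 = 179/2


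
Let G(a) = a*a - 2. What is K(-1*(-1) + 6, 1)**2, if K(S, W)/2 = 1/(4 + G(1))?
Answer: 4/9 ≈ 0.44444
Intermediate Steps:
G(a) = -2 + a**2 (G(a) = a**2 - 2 = -2 + a**2)
K(S, W) = 2/3 (K(S, W) = 2/(4 + (-2 + 1**2)) = 2/(4 + (-2 + 1)) = 2/(4 - 1) = 2/3)
K(-1*(-1) + 6, 1)**2 = (2/3)**2 = 4/9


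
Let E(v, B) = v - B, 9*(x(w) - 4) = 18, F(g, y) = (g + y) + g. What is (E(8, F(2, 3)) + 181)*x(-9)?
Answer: 1092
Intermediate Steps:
F(g, y) = y + 2*g
x(w) = 6 (x(w) = 4 + (1/9)*18 = 4 + 2 = 6)
(E(8, F(2, 3)) + 181)*x(-9) = ((8 - (3 + 2*2)) + 181)*6 = ((8 - (3 + 4)) + 181)*6 = ((8 - 1*7) + 181)*6 = ((8 - 7) + 181)*6 = (1 + 181)*6 = 182*6 = 1092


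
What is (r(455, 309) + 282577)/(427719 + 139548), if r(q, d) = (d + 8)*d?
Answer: 380530/567267 ≈ 0.67081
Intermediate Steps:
r(q, d) = d*(8 + d) (r(q, d) = (8 + d)*d = d*(8 + d))
(r(455, 309) + 282577)/(427719 + 139548) = (309*(8 + 309) + 282577)/(427719 + 139548) = (309*317 + 282577)/567267 = (97953 + 282577)*(1/567267) = 380530*(1/567267) = 380530/567267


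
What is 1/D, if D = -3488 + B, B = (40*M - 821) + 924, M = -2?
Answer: -1/3465 ≈ -0.00028860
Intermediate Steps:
B = 23 (B = (40*(-2) - 821) + 924 = (-80 - 821) + 924 = -901 + 924 = 23)
D = -3465 (D = -3488 + 23 = -3465)
1/D = 1/(-3465) = -1/3465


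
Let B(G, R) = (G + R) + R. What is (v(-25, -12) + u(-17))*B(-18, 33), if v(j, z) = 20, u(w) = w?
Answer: 144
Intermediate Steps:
B(G, R) = G + 2*R
(v(-25, -12) + u(-17))*B(-18, 33) = (20 - 17)*(-18 + 2*33) = 3*(-18 + 66) = 3*48 = 144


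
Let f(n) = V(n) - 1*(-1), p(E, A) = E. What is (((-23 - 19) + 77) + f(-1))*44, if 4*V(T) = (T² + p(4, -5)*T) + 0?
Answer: 1551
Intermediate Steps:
V(T) = T + T²/4 (V(T) = ((T² + 4*T) + 0)/4 = (T² + 4*T)/4 = T + T²/4)
f(n) = 1 + n*(4 + n)/4 (f(n) = n*(4 + n)/4 - 1*(-1) = n*(4 + n)/4 + 1 = 1 + n*(4 + n)/4)
(((-23 - 19) + 77) + f(-1))*44 = (((-23 - 19) + 77) + (1 + (¼)*(-1)*(4 - 1)))*44 = ((-42 + 77) + (1 + (¼)*(-1)*3))*44 = (35 + (1 - ¾))*44 = (35 + ¼)*44 = (141/4)*44 = 1551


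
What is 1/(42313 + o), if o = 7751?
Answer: 1/50064 ≈ 1.9974e-5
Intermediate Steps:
1/(42313 + o) = 1/(42313 + 7751) = 1/50064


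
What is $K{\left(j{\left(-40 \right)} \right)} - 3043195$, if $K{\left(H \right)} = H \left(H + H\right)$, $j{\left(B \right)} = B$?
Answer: $-3039995$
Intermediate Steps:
$K{\left(H \right)} = 2 H^{2}$ ($K{\left(H \right)} = H 2 H = 2 H^{2}$)
$K{\left(j{\left(-40 \right)} \right)} - 3043195 = 2 \left(-40\right)^{2} - 3043195 = 2 \cdot 1600 - 3043195 = 3200 - 3043195 = -3039995$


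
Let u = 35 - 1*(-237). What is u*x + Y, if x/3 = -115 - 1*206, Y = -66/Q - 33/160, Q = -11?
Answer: -41908833/160 ≈ -2.6193e+5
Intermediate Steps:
u = 272 (u = 35 + 237 = 272)
Y = 927/160 (Y = -66/(-11) - 33/160 = -66*(-1/11) - 33*1/160 = 6 - 33/160 = 927/160 ≈ 5.7937)
x = -963 (x = 3*(-115 - 1*206) = 3*(-115 - 206) = 3*(-321) = -963)
u*x + Y = 272*(-963) + 927/160 = -261936 + 927/160 = -41908833/160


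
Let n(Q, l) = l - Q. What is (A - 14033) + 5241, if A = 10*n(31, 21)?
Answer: -8892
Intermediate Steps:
A = -100 (A = 10*(21 - 1*31) = 10*(21 - 31) = 10*(-10) = -100)
(A - 14033) + 5241 = (-100 - 14033) + 5241 = -14133 + 5241 = -8892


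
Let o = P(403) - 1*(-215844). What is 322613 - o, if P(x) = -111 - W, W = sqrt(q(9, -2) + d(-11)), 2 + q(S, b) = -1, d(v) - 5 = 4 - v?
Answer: 106880 + sqrt(17) ≈ 1.0688e+5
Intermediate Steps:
d(v) = 9 - v (d(v) = 5 + (4 - v) = 9 - v)
q(S, b) = -3 (q(S, b) = -2 - 1 = -3)
W = sqrt(17) (W = sqrt(-3 + (9 - 1*(-11))) = sqrt(-3 + (9 + 11)) = sqrt(-3 + 20) = sqrt(17) ≈ 4.1231)
P(x) = -111 - sqrt(17)
o = 215733 - sqrt(17) (o = (-111 - sqrt(17)) - 1*(-215844) = (-111 - sqrt(17)) + 215844 = 215733 - sqrt(17) ≈ 2.1573e+5)
322613 - o = 322613 - (215733 - sqrt(17)) = 322613 + (-215733 + sqrt(17)) = 106880 + sqrt(17)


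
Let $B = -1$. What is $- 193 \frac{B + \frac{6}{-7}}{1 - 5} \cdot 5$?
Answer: $- \frac{12545}{28} \approx -448.04$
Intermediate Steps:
$- 193 \frac{B + \frac{6}{-7}}{1 - 5} \cdot 5 = - 193 \frac{-1 + \frac{6}{-7}}{1 - 5} \cdot 5 = - 193 \frac{-1 + 6 \left(- \frac{1}{7}\right)}{-4} \cdot 5 = - 193 \left(-1 - \frac{6}{7}\right) \left(- \frac{1}{4}\right) 5 = - 193 \left(- \frac{13}{7}\right) \left(- \frac{1}{4}\right) 5 = - 193 \cdot \frac{13}{28} \cdot 5 = \left(-193\right) \frac{65}{28} = - \frac{12545}{28}$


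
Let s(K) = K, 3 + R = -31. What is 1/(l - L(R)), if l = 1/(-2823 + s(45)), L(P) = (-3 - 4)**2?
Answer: -2778/136123 ≈ -0.020408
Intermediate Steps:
R = -34 (R = -3 - 31 = -34)
L(P) = 49 (L(P) = (-7)**2 = 49)
l = -1/2778 (l = 1/(-2823 + 45) = 1/(-2778) = -1/2778 ≈ -0.00035997)
1/(l - L(R)) = 1/(-1/2778 - 1*49) = 1/(-1/2778 - 49) = 1/(-136123/2778) = -2778/136123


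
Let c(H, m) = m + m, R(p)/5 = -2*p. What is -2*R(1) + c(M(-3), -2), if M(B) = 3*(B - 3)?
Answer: 16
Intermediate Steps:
R(p) = -10*p (R(p) = 5*(-2*p) = -10*p)
M(B) = -9 + 3*B (M(B) = 3*(-3 + B) = -9 + 3*B)
c(H, m) = 2*m
-2*R(1) + c(M(-3), -2) = -(-20) + 2*(-2) = -2*(-10) - 4 = 20 - 4 = 16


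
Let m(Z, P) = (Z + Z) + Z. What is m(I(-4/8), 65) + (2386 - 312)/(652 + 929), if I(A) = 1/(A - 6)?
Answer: 1028/1209 ≈ 0.85029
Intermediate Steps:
I(A) = 1/(-6 + A)
m(Z, P) = 3*Z (m(Z, P) = 2*Z + Z = 3*Z)
m(I(-4/8), 65) + (2386 - 312)/(652 + 929) = 3/(-6 - 4/8) + (2386 - 312)/(652 + 929) = 3/(-6 - 4*⅛) + 2074/1581 = 3/(-6 - ½) + 2074*(1/1581) = 3/(-13/2) + 122/93 = 3*(-2/13) + 122/93 = -6/13 + 122/93 = 1028/1209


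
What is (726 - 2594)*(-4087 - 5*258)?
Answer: 10044236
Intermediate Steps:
(726 - 2594)*(-4087 - 5*258) = -1868*(-4087 - 1290) = -1868*(-5377) = 10044236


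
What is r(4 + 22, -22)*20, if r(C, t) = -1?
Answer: -20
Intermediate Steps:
r(4 + 22, -22)*20 = -1*20 = -20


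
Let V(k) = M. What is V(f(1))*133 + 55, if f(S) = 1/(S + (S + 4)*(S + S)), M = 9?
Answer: 1252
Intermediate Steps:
f(S) = 1/(S + 2*S*(4 + S)) (f(S) = 1/(S + (4 + S)*(2*S)) = 1/(S + 2*S*(4 + S)))
V(k) = 9
V(f(1))*133 + 55 = 9*133 + 55 = 1197 + 55 = 1252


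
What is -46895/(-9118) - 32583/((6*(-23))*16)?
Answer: 66772659/3355424 ≈ 19.900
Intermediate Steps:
-46895/(-9118) - 32583/((6*(-23))*16) = -46895*(-1/9118) - 32583/((-138*16)) = 46895/9118 - 32583/(-2208) = 46895/9118 - 32583*(-1/2208) = 46895/9118 + 10861/736 = 66772659/3355424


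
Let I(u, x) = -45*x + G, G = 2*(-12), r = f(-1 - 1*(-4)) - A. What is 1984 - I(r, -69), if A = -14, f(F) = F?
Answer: -1097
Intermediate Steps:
r = 17 (r = (-1 - 1*(-4)) - 1*(-14) = (-1 + 4) + 14 = 3 + 14 = 17)
G = -24
I(u, x) = -24 - 45*x (I(u, x) = -45*x - 24 = -24 - 45*x)
1984 - I(r, -69) = 1984 - (-24 - 45*(-69)) = 1984 - (-24 + 3105) = 1984 - 1*3081 = 1984 - 3081 = -1097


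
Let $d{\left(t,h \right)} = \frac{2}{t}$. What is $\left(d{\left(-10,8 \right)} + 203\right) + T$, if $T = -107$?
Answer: $\frac{479}{5} \approx 95.8$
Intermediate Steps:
$\left(d{\left(-10,8 \right)} + 203\right) + T = \left(\frac{2}{-10} + 203\right) - 107 = \left(2 \left(- \frac{1}{10}\right) + 203\right) - 107 = \left(- \frac{1}{5} + 203\right) - 107 = \frac{1014}{5} - 107 = \frac{479}{5}$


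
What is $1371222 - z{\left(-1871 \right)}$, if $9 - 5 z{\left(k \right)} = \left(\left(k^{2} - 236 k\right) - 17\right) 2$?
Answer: $\frac{14740461}{5} \approx 2.9481 \cdot 10^{6}$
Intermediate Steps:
$z{\left(k \right)} = \frac{43}{5} - \frac{2 k^{2}}{5} + \frac{472 k}{5}$ ($z{\left(k \right)} = \frac{9}{5} - \frac{\left(\left(k^{2} - 236 k\right) - 17\right) 2}{5} = \frac{9}{5} - \frac{\left(-17 + k^{2} - 236 k\right) 2}{5} = \frac{9}{5} - \frac{-34 - 472 k + 2 k^{2}}{5} = \frac{9}{5} + \left(\frac{34}{5} - \frac{2 k^{2}}{5} + \frac{472 k}{5}\right) = \frac{43}{5} - \frac{2 k^{2}}{5} + \frac{472 k}{5}$)
$1371222 - z{\left(-1871 \right)} = 1371222 - \left(\frac{43}{5} - \frac{2 \left(-1871\right)^{2}}{5} + \frac{472}{5} \left(-1871\right)\right) = 1371222 - \left(\frac{43}{5} - \frac{7001282}{5} - \frac{883112}{5}\right) = 1371222 - - \frac{7884351}{5} = 1371222 + \frac{7884351}{5} = \frac{14740461}{5}$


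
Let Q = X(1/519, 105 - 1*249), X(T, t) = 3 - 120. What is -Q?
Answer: 117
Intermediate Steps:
X(T, t) = -117
Q = -117
-Q = -1*(-117) = 117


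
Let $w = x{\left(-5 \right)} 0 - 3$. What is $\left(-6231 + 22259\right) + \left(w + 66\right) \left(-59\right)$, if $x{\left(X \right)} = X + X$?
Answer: $12311$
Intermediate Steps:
$x{\left(X \right)} = 2 X$
$w = -3$ ($w = 2 \left(-5\right) 0 - 3 = \left(-10\right) 0 - 3 = 0 - 3 = -3$)
$\left(-6231 + 22259\right) + \left(w + 66\right) \left(-59\right) = \left(-6231 + 22259\right) + \left(-3 + 66\right) \left(-59\right) = 16028 + 63 \left(-59\right) = 16028 - 3717 = 12311$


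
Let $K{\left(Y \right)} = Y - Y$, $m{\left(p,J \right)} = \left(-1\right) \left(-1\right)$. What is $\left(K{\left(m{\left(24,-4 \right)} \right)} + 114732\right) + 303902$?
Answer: $418634$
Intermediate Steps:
$m{\left(p,J \right)} = 1$
$K{\left(Y \right)} = 0$
$\left(K{\left(m{\left(24,-4 \right)} \right)} + 114732\right) + 303902 = \left(0 + 114732\right) + 303902 = 114732 + 303902 = 418634$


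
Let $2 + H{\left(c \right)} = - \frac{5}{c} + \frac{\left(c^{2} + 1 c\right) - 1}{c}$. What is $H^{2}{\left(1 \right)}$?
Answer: $36$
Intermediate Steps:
$H{\left(c \right)} = -2 - \frac{5}{c} + \frac{-1 + c + c^{2}}{c}$ ($H{\left(c \right)} = -2 + \left(- \frac{5}{c} + \frac{\left(c^{2} + 1 c\right) - 1}{c}\right) = -2 + \left(- \frac{5}{c} + \frac{\left(c^{2} + c\right) - 1}{c}\right) = -2 + \left(- \frac{5}{c} + \frac{\left(c + c^{2}\right) - 1}{c}\right) = -2 + \left(- \frac{5}{c} + \frac{-1 + c + c^{2}}{c}\right) = -2 - \frac{5}{c} + \frac{-1 + c + c^{2}}{c}$)
$H^{2}{\left(1 \right)} = \left(-1 + 1 - \frac{6}{1}\right)^{2} = \left(-1 + 1 - 6\right)^{2} = \left(-6\right)^{2} = 36$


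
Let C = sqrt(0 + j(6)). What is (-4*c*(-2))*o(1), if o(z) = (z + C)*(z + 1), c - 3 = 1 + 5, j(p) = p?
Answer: 144 + 144*sqrt(6) ≈ 496.73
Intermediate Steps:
c = 9 (c = 3 + (1 + 5) = 3 + 6 = 9)
C = sqrt(6) (C = sqrt(0 + 6) = sqrt(6) ≈ 2.4495)
o(z) = (1 + z)*(z + sqrt(6)) (o(z) = (z + sqrt(6))*(z + 1) = (z + sqrt(6))*(1 + z) = (1 + z)*(z + sqrt(6)))
(-4*c*(-2))*o(1) = (-4*9*(-2))*(1 + sqrt(6) + 1**2 + 1*sqrt(6)) = (-36*(-2))*(1 + sqrt(6) + 1 + sqrt(6)) = 72*(2 + 2*sqrt(6)) = 144 + 144*sqrt(6)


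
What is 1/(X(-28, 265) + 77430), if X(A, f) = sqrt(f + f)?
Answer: 7743/599540437 - sqrt(530)/5995404370 ≈ 1.2911e-5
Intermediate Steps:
X(A, f) = sqrt(2)*sqrt(f) (X(A, f) = sqrt(2*f) = sqrt(2)*sqrt(f))
1/(X(-28, 265) + 77430) = 1/(sqrt(2)*sqrt(265) + 77430) = 1/(sqrt(530) + 77430) = 1/(77430 + sqrt(530))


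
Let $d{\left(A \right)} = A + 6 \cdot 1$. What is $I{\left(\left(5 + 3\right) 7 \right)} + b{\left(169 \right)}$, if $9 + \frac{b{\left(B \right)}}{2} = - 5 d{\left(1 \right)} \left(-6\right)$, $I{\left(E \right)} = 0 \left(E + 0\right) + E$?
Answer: $458$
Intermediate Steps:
$d{\left(A \right)} = 6 + A$ ($d{\left(A \right)} = A + 6 = 6 + A$)
$I{\left(E \right)} = E$ ($I{\left(E \right)} = 0 E + E = 0 + E = E$)
$b{\left(B \right)} = 402$ ($b{\left(B \right)} = -18 + 2 - 5 \left(6 + 1\right) \left(-6\right) = -18 + 2 \left(-5\right) 7 \left(-6\right) = -18 + 2 \left(\left(-35\right) \left(-6\right)\right) = -18 + 2 \cdot 210 = -18 + 420 = 402$)
$I{\left(\left(5 + 3\right) 7 \right)} + b{\left(169 \right)} = \left(5 + 3\right) 7 + 402 = 8 \cdot 7 + 402 = 56 + 402 = 458$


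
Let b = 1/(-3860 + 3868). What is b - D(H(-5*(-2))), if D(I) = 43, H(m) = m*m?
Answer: -343/8 ≈ -42.875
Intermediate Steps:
H(m) = m²
b = ⅛ (b = 1/8 = ⅛ ≈ 0.12500)
b - D(H(-5*(-2))) = ⅛ - 1*43 = ⅛ - 43 = -343/8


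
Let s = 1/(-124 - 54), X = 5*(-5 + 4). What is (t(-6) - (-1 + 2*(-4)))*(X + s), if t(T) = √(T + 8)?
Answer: -8019/178 - 891*√2/178 ≈ -52.130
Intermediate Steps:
t(T) = √(8 + T)
X = -5 (X = 5*(-1) = -5)
s = -1/178 (s = 1/(-178) = -1/178 ≈ -0.0056180)
(t(-6) - (-1 + 2*(-4)))*(X + s) = (√(8 - 6) - (-1 + 2*(-4)))*(-5 - 1/178) = (√2 - (-1 - 8))*(-891/178) = (√2 - 1*(-9))*(-891/178) = (√2 + 9)*(-891/178) = (9 + √2)*(-891/178) = -8019/178 - 891*√2/178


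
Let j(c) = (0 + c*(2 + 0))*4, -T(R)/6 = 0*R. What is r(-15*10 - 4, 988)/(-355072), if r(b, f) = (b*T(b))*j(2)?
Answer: 0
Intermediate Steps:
T(R) = 0 (T(R) = -0*R = -6*0 = 0)
j(c) = 8*c (j(c) = (0 + c*2)*4 = (0 + 2*c)*4 = (2*c)*4 = 8*c)
r(b, f) = 0 (r(b, f) = (b*0)*(8*2) = 0*16 = 0)
r(-15*10 - 4, 988)/(-355072) = 0/(-355072) = 0*(-1/355072) = 0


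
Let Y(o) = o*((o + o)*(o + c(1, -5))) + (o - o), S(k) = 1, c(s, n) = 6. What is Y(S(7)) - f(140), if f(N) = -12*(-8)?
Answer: -82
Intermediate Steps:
f(N) = 96
Y(o) = 2*o**2*(6 + o) (Y(o) = o*((o + o)*(o + 6)) + (o - o) = o*((2*o)*(6 + o)) + 0 = o*(2*o*(6 + o)) + 0 = 2*o**2*(6 + o) + 0 = 2*o**2*(6 + o))
Y(S(7)) - f(140) = 2*1**2*(6 + 1) - 1*96 = 2*1*7 - 96 = 14 - 96 = -82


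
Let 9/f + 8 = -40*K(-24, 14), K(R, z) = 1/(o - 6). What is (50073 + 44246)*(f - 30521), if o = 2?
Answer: -5756571527/2 ≈ -2.8783e+9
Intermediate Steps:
K(R, z) = -¼ (K(R, z) = 1/(2 - 6) = 1/(-4) = -¼)
f = 9/2 (f = 9/(-8 - 40*(-¼)) = 9/(-8 + 10) = 9/2 ≈ 4.5000)
(50073 + 44246)*(f - 30521) = (50073 + 44246)*(9/2 - 30521) = 94319*(-61033/2) = -5756571527/2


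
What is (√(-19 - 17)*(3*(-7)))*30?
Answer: -3780*I ≈ -3780.0*I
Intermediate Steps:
(√(-19 - 17)*(3*(-7)))*30 = (√(-36)*(-21))*30 = ((6*I)*(-21))*30 = -126*I*30 = -3780*I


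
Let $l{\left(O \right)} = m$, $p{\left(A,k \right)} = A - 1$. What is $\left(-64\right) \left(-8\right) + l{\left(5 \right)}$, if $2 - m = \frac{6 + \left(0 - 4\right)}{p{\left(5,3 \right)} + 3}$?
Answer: $\frac{3596}{7} \approx 513.71$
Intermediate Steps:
$p{\left(A,k \right)} = -1 + A$
$m = \frac{12}{7}$ ($m = 2 - \frac{6 + \left(0 - 4\right)}{\left(-1 + 5\right) + 3} = 2 - \frac{6 + \left(0 - 4\right)}{4 + 3} = 2 - \frac{6 - 4}{7} = 2 - 2 \cdot \frac{1}{7} = 2 - \frac{2}{7} = \frac{12}{7} \approx 1.7143$)
$l{\left(O \right)} = \frac{12}{7}$
$\left(-64\right) \left(-8\right) + l{\left(5 \right)} = \left(-64\right) \left(-8\right) + \frac{12}{7} = 512 + \frac{12}{7} = \frac{3596}{7}$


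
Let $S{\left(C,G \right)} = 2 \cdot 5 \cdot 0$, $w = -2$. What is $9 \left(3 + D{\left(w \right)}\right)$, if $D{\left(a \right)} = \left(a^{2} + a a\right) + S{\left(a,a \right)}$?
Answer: $99$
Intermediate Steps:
$S{\left(C,G \right)} = 0$ ($S{\left(C,G \right)} = 10 \cdot 0 = 0$)
$D{\left(a \right)} = 2 a^{2}$ ($D{\left(a \right)} = \left(a^{2} + a a\right) + 0 = \left(a^{2} + a^{2}\right) + 0 = 2 a^{2} + 0 = 2 a^{2}$)
$9 \left(3 + D{\left(w \right)}\right) = 9 \left(3 + 2 \left(-2\right)^{2}\right) = 9 \left(3 + 2 \cdot 4\right) = 9 \left(3 + 8\right) = 9 \cdot 11 = 99$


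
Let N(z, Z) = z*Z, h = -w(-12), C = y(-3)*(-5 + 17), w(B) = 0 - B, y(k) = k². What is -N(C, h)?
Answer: 1296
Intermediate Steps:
w(B) = -B
C = 108 (C = (-3)²*(-5 + 17) = 9*12 = 108)
h = -12 (h = -(-1)*(-12) = -1*12 = -12)
N(z, Z) = Z*z
-N(C, h) = -(-12)*108 = -1*(-1296) = 1296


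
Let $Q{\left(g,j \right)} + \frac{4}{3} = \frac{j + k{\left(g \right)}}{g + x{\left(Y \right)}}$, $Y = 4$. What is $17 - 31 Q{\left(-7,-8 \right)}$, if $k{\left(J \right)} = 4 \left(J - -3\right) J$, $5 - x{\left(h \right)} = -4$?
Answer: $- \frac{4661}{3} \approx -1553.7$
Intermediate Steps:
$x{\left(h \right)} = 9$ ($x{\left(h \right)} = 5 - -4 = 5 + 4 = 9$)
$k{\left(J \right)} = J \left(12 + 4 J\right)$ ($k{\left(J \right)} = 4 \left(J + 3\right) J = 4 \left(3 + J\right) J = \left(12 + 4 J\right) J = J \left(12 + 4 J\right)$)
$Q{\left(g,j \right)} = - \frac{4}{3} + \frac{j + 4 g \left(3 + g\right)}{9 + g}$ ($Q{\left(g,j \right)} = - \frac{4}{3} + \frac{j + 4 g \left(3 + g\right)}{g + 9} = - \frac{4}{3} + \frac{j + 4 g \left(3 + g\right)}{9 + g}$)
$17 - 31 Q{\left(-7,-8 \right)} = 17 - 31 \frac{-12 - 8 + 4 \left(-7\right)^{2} + \frac{32}{3} \left(-7\right)}{9 - 7} = 17 - 31 \frac{-12 - 8 + 4 \cdot 49 - \frac{224}{3}}{2} = 17 - 31 \frac{-12 - 8 + 196 - \frac{224}{3}}{2} = 17 - 31 \cdot \frac{1}{2} \cdot \frac{304}{3} = 17 - \frac{4712}{3} = - \frac{4661}{3}$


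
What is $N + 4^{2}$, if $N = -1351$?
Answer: $-1335$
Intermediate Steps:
$N + 4^{2} = -1351 + 4^{2} = -1351 + 16 = -1335$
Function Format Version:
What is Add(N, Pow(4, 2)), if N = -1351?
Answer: -1335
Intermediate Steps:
Add(N, Pow(4, 2)) = Add(-1351, Pow(4, 2)) = Add(-1351, 16) = -1335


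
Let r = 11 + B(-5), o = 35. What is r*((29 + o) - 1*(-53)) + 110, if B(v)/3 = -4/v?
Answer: 8389/5 ≈ 1677.8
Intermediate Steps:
B(v) = -12/v (B(v) = 3*(-4/v) = -12/v)
r = 67/5 (r = 11 - 12/(-5) = 11 - 12*(-⅕) = 11 + 12/5 = 67/5 ≈ 13.400)
r*((29 + o) - 1*(-53)) + 110 = 67*((29 + 35) - 1*(-53))/5 + 110 = 67*(64 + 53)/5 + 110 = (67/5)*117 + 110 = 7839/5 + 110 = 8389/5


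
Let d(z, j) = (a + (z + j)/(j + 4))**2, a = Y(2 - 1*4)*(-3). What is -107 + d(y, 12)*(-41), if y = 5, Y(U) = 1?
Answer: -66793/256 ≈ -260.91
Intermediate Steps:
a = -3 (a = 1*(-3) = -3)
d(z, j) = (-3 + (j + z)/(4 + j))**2 (d(z, j) = (-3 + (z + j)/(j + 4))**2 = (-3 + (j + z)/(4 + j))**2)
-107 + d(y, 12)*(-41) = -107 + ((12 - 1*5 + 2*12)**2/(4 + 12)**2)*(-41) = -107 + ((12 - 5 + 24)**2/16**2)*(-41) = -107 + ((1/256)*31**2)*(-41) = -107 + ((1/256)*961)*(-41) = -107 + (961/256)*(-41) = -107 - 39401/256 = -66793/256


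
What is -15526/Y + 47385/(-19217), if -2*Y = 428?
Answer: 144111376/2056219 ≈ 70.086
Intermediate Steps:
Y = -214 (Y = -½*428 = -214)
-15526/Y + 47385/(-19217) = -15526/(-214) + 47385/(-19217) = -15526*(-1/214) + 47385*(-1/19217) = 7763/107 - 47385/19217 = 144111376/2056219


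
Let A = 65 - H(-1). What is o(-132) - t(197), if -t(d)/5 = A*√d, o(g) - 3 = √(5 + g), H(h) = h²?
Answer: 3 + 320*√197 + I*√127 ≈ 4494.4 + 11.269*I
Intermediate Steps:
A = 64 (A = 65 - 1*(-1)² = 65 - 1*1 = 65 - 1 = 64)
o(g) = 3 + √(5 + g)
t(d) = -320*√d
o(-132) - t(197) = (3 + √(5 - 132)) - (-320)*√197 = (3 + √(-127)) + 320*√197 = (3 + I*√127) + 320*√197 = 3 + 320*√197 + I*√127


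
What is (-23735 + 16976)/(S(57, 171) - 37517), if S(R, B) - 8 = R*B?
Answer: 2253/9254 ≈ 0.24346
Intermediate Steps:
S(R, B) = 8 + B*R (S(R, B) = 8 + R*B = 8 + B*R)
(-23735 + 16976)/(S(57, 171) - 37517) = (-23735 + 16976)/((8 + 171*57) - 37517) = -6759/((8 + 9747) - 37517) = -6759/(9755 - 37517) = -6759/(-27762) = -6759*(-1/27762) = 2253/9254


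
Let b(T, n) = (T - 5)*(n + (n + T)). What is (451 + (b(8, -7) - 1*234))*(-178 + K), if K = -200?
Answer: -75222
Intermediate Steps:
b(T, n) = (-5 + T)*(T + 2*n) (b(T, n) = (-5 + T)*(n + (T + n)) = (-5 + T)*(T + 2*n))
(451 + (b(8, -7) - 1*234))*(-178 + K) = (451 + ((8² - 10*(-7) - 5*8 + 2*8*(-7)) - 1*234))*(-178 - 200) = (451 + ((64 + 70 - 40 - 112) - 234))*(-378) = (451 + (-18 - 234))*(-378) = (451 - 252)*(-378) = 199*(-378) = -75222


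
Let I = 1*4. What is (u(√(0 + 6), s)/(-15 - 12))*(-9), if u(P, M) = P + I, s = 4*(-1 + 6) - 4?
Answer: 4/3 + √6/3 ≈ 2.1498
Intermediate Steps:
s = 16 (s = 4*5 - 4 = 20 - 4 = 16)
I = 4
u(P, M) = 4 + P (u(P, M) = P + 4 = 4 + P)
(u(√(0 + 6), s)/(-15 - 12))*(-9) = ((4 + √(0 + 6))/(-15 - 12))*(-9) = ((4 + √6)/(-27))*(-9) = -(4 + √6)/27*(-9) = (-4/27 - √6/27)*(-9) = 4/3 + √6/3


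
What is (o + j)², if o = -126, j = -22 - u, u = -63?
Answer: 7225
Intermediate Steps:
j = 41 (j = -22 - 1*(-63) = -22 + 63 = 41)
(o + j)² = (-126 + 41)² = (-85)² = 7225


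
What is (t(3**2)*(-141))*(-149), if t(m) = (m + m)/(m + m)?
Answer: 21009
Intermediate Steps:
t(m) = 1 (t(m) = (2*m)/((2*m)) = (2*m)*(1/(2*m)) = 1)
(t(3**2)*(-141))*(-149) = (1*(-141))*(-149) = -141*(-149) = 21009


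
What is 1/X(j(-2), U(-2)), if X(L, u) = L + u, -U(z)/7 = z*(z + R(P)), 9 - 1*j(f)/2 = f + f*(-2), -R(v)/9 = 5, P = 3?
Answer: -1/644 ≈ -0.0015528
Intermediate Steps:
R(v) = -45 (R(v) = -9*5 = -45)
j(f) = 18 + 2*f (j(f) = 18 - 2*(f + f*(-2)) = 18 - 2*(f - 2*f) = 18 - (-2)*f = 18 + 2*f)
U(z) = -7*z*(-45 + z) (U(z) = -7*z*(z - 45) = -7*z*(-45 + z))
1/X(j(-2), U(-2)) = 1/((18 + 2*(-2)) + 7*(-2)*(45 - 1*(-2))) = 1/((18 - 4) + 7*(-2)*(45 + 2)) = 1/(14 + 7*(-2)*47) = 1/(14 - 658) = 1/(-644) = -1/644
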